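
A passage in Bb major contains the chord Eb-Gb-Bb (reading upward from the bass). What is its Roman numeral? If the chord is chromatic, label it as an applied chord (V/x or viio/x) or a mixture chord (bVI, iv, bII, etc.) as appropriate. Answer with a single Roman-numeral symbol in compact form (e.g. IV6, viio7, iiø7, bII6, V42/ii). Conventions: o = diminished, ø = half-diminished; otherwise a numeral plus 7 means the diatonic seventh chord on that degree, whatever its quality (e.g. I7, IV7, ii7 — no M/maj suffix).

iv

Stacked in thirds the chord is Eb-Gb-Bb: a minor triad on Eb.
Eb is the fourth degree of Bb major. This is the minor subdominant, borrowed from the parallel minor.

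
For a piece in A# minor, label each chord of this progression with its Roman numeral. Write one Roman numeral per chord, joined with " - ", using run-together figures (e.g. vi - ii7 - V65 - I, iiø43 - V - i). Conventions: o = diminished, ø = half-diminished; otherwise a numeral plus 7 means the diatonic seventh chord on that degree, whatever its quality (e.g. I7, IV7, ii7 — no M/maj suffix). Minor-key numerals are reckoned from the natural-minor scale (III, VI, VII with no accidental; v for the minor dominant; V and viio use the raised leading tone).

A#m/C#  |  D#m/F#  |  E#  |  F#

A#m/C# has root A#, degree 1 in A# minor, so i6.
D#m/F# has root D#, degree 4 in A# minor, so iv6.
E#: root E# is the dominant; major triad there is V.
F#: major triad on F# = scale degree 6 → VI.

i6 - iv6 - V - VI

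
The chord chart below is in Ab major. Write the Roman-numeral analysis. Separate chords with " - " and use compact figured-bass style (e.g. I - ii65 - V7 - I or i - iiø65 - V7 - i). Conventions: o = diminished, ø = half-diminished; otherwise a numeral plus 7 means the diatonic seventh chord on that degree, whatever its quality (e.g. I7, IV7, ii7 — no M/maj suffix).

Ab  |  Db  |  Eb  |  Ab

I - IV - V - I

Ab: root Ab is the tonic; major triad there is I.
Db: major triad on Db = scale degree 4 → IV.
Eb has root Eb, degree 5 in Ab major, so V.
Ab has root Ab, degree 1 in Ab major, so I.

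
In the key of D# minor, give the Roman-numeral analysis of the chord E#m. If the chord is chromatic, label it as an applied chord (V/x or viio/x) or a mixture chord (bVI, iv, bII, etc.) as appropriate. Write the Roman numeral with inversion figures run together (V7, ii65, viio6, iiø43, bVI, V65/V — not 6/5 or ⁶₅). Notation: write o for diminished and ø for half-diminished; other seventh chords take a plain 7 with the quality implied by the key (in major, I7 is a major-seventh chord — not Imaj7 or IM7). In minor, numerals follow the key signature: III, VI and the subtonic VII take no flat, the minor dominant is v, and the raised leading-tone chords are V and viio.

ii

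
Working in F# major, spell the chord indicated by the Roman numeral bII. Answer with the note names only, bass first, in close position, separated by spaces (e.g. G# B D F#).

bII is the Neapolitan chord — a major triad on the lowered second degree. In F# major that root is G.
So the chord is G-B-D, a major triad.

G B D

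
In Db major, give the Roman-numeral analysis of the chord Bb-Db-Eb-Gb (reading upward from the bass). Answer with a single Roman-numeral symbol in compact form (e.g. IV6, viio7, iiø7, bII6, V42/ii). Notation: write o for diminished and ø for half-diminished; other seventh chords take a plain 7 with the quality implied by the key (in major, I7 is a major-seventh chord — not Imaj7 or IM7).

ii43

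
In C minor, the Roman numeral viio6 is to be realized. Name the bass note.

D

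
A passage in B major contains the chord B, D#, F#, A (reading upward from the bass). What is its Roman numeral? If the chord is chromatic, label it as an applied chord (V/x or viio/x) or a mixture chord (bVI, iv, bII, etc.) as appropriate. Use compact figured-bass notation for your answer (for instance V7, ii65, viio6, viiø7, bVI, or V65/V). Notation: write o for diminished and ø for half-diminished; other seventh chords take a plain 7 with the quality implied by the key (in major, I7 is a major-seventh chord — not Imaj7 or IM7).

V7/IV

Stacked in thirds the chord is B-D#-F#-A: a dominant seventh chord on B.
B is not a diatonic chord root with this quality in B major, but it lies a perfect fifth above E (IV), so the chord functions as an applied dominant of IV.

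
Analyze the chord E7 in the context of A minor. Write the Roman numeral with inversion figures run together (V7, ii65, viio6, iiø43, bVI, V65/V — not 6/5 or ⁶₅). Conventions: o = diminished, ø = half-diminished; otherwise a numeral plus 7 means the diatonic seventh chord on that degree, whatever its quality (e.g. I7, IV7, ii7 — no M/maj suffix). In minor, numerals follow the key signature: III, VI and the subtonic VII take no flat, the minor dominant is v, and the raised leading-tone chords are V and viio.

V7

Stacked in thirds the chord is E-G#-B-D: a dominant seventh chord on E.
E is scale degree 5 in A minor, and a dominant seventh chord on that degree is written V7.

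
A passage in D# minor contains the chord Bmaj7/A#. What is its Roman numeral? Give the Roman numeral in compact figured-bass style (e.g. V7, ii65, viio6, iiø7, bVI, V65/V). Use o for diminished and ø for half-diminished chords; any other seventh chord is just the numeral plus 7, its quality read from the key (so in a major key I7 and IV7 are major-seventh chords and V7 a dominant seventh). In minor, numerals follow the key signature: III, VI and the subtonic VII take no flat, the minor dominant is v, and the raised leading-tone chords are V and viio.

The pitches B-D#-F#-A# form a major seventh chord rooted on B.
In D# minor, B is the submediant; the diatonic major seventh chord there is VI7.
With A# in the bass the chord is in third inversion, so the figured bass is 42.

VI42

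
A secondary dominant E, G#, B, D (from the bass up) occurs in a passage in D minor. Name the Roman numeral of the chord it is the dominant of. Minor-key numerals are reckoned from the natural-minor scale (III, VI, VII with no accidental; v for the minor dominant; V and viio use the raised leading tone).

V

The chord is a dominant seventh chord on E.
A dominant resolves down a perfect fifth: E → A. In D minor, A is scale degree 5, i.e. V.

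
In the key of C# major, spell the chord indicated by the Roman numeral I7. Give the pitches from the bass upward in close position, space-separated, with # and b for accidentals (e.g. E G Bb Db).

In C# major, the tonic is C#, and the diatonic chord built there is a major seventh chord.
That chord is spelled C#-E#-G#-B#.

C# E# G# B#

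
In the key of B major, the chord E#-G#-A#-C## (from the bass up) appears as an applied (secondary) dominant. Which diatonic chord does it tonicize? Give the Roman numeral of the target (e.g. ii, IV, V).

The chord is a dominant seventh chord on A#.
A dominant resolves down a perfect fifth: A# → D#. In B major, D# is scale degree 3, i.e. iii.

iii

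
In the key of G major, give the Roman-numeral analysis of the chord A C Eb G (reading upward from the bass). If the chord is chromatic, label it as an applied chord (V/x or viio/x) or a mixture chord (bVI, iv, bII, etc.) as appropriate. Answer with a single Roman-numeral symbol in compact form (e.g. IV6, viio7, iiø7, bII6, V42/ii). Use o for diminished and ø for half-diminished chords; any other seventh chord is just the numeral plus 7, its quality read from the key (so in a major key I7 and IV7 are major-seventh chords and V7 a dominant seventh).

iiø7

The pitches A-C-Eb-G form a half-diminished seventh chord rooted on A.
A is the second degree of G major. This is the half-diminished supertonic seventh, borrowed from the parallel minor.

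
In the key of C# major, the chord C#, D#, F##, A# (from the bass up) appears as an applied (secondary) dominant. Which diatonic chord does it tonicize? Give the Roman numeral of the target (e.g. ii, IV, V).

The chord is a dominant seventh chord on D#.
A dominant resolves down a perfect fifth: D# → G#. In C# major, G# is scale degree 5, i.e. V.

V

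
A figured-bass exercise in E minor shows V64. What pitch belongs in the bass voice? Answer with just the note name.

V in E minor has root B; the chord is B-D#-F#.
The figure 64 means second inversion — the fifth is in the bass.

F#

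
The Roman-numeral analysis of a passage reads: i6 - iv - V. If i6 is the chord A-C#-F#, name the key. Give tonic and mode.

The anchor chord is a minor triad on F#, labeled i6.
If F# is scale degree 1 and the mode makes that degree carry a minor triad, the tonic is F# and the mode is minor.

F# minor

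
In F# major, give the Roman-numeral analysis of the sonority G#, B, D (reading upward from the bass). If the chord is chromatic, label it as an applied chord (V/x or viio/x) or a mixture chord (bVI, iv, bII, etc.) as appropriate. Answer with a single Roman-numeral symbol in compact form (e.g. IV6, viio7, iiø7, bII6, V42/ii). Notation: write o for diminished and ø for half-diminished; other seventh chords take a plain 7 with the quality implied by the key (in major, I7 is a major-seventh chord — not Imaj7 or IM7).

iio

The pitches G#-B-D form a diminished triad rooted on G#.
G# is the second degree of F# major. This is the diminished supertonic triad, borrowed from the parallel minor.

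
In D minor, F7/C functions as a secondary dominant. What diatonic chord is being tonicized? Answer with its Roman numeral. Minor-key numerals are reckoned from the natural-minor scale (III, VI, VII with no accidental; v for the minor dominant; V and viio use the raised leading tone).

VI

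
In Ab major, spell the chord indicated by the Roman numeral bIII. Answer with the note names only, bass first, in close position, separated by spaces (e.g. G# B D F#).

Cb Eb Gb

bIII is a major triad on the lowered third degree, borrowed from the parallel minor. In Ab major that root is Cb.
So the chord is Cb-Eb-Gb, a major triad.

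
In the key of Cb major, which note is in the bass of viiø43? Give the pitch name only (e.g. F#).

Fb

viiø in Cb major has root Bb; the chord is Bb-Db-Fb-Ab.
The figure 43 means second inversion — the fifth is in the bass.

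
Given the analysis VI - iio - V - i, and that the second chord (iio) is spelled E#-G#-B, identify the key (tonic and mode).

D# minor

The anchor chord is a diminished triad on E#, labeled iio.
iio on E# implies E# is the supertonic; that puts the tonic at D#, and the lowercase numeral fits minor mode.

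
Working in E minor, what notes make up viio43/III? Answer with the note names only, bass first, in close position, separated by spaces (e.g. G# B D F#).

viio43/III is a secondary leading-tone chord. The target III is G in E minor; the applied chord is rooted a semitone below, on F#.
Building a fully diminished seventh chord on F# gives F#-A-C-Eb.
With the 43 figure the chord is in second inversion; from the bass C upward in close position it reads C-Eb-F#-A.

C Eb F# A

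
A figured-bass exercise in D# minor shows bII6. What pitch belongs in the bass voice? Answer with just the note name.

G#

bII in D# minor has root E; the chord is E-G#-B.
The figure 6 means first inversion — the third is in the bass.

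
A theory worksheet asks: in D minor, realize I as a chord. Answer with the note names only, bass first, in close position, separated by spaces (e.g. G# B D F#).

Scale degree 1 in D minor is D; here the chord built on it is altered to a major triad. I is the major tonic (Picardy third), borrowed from the parallel major.
So the chord is D-F#-A.

D F# A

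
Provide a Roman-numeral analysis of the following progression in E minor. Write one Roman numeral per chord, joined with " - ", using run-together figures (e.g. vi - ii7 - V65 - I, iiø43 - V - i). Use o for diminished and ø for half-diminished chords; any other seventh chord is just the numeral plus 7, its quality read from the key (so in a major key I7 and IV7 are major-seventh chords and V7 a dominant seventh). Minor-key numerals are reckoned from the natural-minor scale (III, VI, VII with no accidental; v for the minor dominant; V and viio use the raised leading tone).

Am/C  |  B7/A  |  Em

iv6 - V42 - i

Am/C has root A, degree 4 in E minor, so iv6.
B7/A has root B, degree 5 in E minor, so V42.
Em: root E is the tonic; minor triad there is i.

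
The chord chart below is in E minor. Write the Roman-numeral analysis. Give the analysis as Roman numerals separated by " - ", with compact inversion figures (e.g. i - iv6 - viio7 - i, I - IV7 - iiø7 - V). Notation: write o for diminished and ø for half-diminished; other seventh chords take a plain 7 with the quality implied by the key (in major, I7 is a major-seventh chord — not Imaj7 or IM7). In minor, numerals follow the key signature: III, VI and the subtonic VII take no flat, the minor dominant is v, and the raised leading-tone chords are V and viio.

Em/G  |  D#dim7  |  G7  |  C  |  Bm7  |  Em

i6 - viio7 - V7/VI - VI - v7 - i

Em/G: minor triad on E = scale degree 1 → i6.
D#dim7: fully diminished seventh chord on D# = scale degree 7 → viio7.
G7: chromatic; G is V of VI, so V7/VI.
C: root C is the submediant; major triad there is VI.
Bm7 has root B, degree 5 in E minor, so v7.
Em: root E is the tonic; minor triad there is i.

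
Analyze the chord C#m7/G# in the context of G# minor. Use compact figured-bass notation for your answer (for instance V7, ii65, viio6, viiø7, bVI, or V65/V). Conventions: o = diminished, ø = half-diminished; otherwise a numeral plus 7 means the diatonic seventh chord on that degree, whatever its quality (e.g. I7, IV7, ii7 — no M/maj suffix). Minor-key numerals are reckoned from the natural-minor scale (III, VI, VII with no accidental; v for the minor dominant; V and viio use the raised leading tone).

iv43

The pitches C#-E-G#-B form a minor seventh chord rooted on C#.
In G# minor, C# is the subdominant; the diatonic minor seventh chord there is iv7.
With G# in the bass the chord is in second inversion, so the figured bass is 43.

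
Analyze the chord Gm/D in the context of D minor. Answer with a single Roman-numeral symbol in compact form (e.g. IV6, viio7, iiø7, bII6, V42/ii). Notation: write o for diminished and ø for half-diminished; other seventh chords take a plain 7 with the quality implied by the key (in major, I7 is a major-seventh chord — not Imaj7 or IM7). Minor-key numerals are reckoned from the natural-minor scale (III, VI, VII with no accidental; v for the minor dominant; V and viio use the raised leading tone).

iv64

Stacked in thirds the chord is G-Bb-D: a minor triad on G.
In D minor, G is the subdominant; the diatonic minor triad there is iv.
With D in the bass the chord is in second inversion, so the figured bass is 64.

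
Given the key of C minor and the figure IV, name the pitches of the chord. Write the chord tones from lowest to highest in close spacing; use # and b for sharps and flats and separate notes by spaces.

F A C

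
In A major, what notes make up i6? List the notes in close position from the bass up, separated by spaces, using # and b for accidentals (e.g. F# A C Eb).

C E A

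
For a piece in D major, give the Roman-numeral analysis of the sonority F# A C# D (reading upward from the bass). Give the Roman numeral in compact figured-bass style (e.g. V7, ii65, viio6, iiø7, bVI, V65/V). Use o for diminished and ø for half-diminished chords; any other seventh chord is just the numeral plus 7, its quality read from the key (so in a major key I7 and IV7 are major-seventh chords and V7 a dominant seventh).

Stacked in thirds the chord is D-F#-A-C#: a major seventh chord on D.
In D major, D is the tonic; the diatonic major seventh chord there is I7.
With F# in the bass the chord is in first inversion, so the figured bass is 65.

I65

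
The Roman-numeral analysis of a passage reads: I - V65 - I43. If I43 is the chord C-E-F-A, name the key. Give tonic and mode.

F major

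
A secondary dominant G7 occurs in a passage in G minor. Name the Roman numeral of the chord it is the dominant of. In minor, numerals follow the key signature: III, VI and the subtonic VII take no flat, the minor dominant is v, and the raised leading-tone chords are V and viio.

iv

The chord is a dominant seventh chord on G.
A dominant resolves down a perfect fifth: G → C. In G minor, C is scale degree 4, i.e. iv.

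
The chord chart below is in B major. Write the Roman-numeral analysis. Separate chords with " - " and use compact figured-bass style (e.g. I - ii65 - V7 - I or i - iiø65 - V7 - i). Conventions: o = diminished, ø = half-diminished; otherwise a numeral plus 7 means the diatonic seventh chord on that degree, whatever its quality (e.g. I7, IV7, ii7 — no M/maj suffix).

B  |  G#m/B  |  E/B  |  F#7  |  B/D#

I - vi6 - IV64 - V7 - I6

B has root B, degree 1 in B major, so I.
G#m/B has root G#, degree 6 in B major, so vi6.
E/B has root E, degree 4 in B major, so IV64.
F#7: root F# is the dominant; dominant seventh chord there is V7.
B/D# has root B, degree 1 in B major, so I6.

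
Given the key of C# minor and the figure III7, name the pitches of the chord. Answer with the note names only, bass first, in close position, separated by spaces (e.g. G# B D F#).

E G# B D#

In C# minor, the mediant is E, and the diatonic chord built there is a major seventh chord.
Stacking thirds from E gives E-G#-B-D#.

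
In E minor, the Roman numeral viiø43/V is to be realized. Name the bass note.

E

The applied chord viiø43/V is rooted on A#: A#-C#-E-G#.
The figure 43 means second inversion — the fifth is in the bass.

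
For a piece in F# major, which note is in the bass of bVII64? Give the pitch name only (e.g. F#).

B

bVII in F# major has root E; the chord is E-G#-B.
The figure 64 means second inversion — the fifth is in the bass.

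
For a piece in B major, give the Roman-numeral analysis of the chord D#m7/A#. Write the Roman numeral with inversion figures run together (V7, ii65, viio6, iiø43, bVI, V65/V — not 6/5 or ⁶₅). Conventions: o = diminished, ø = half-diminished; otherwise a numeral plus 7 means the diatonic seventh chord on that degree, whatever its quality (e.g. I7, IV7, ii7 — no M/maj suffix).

Stacked in thirds the chord is D#-F#-A#-C#: a minor seventh chord on D#.
D# is scale degree 3 in B major, and a minor seventh chord on that degree is written iii7.
With A# in the bass the chord is in second inversion, so the figured bass is 43.

iii43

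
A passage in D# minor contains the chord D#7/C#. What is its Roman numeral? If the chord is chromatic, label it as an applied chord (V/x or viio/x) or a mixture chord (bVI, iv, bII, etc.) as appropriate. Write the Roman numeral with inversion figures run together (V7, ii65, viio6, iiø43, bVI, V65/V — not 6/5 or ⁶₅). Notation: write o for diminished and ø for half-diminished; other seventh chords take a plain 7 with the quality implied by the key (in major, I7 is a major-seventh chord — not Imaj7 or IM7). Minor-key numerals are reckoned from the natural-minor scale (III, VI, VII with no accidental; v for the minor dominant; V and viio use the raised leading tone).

V42/iv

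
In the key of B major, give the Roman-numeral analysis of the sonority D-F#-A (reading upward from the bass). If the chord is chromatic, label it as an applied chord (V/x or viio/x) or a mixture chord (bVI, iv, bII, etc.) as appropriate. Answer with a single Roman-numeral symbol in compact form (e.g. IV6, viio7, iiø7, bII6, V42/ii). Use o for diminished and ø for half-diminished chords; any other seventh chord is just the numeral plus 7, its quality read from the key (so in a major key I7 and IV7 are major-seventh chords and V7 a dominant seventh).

bIII

The pitches D-F#-A form a major triad rooted on D.
D is the lowered third degree of B major (diatonic 3 would be D#). This is a major triad on the lowered third degree, borrowed from the parallel minor.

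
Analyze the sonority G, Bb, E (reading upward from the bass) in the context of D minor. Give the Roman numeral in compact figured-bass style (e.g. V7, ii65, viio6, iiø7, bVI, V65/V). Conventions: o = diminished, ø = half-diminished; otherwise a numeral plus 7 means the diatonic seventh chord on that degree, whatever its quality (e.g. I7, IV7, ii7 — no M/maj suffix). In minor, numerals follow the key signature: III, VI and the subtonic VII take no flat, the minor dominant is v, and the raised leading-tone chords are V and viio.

Stacked in thirds the chord is E-G-Bb: a diminished triad on E.
E is scale degree 2 in D minor, and a diminished triad on that degree is written iio.
With G in the bass the chord is in first inversion, so the figured bass is 6.

iio6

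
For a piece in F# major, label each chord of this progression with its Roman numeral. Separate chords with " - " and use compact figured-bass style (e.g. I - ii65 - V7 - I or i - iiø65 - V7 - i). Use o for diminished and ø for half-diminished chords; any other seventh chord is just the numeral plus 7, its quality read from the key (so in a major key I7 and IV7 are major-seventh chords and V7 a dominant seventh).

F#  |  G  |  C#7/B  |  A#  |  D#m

I - bII - V42 - V/vi - vi

F#: root F# is the tonic; major triad there is I.
G: G with this quality isn't in the key; a major triad on b2 is the Neapolitan chord, bII.
C#7/B: root C# is the dominant; dominant seventh chord there is V42.
A#: a major triad on A#, the applied dominant of vi → V/vi.
D#m has root D#, degree 6 in F# major, so vi.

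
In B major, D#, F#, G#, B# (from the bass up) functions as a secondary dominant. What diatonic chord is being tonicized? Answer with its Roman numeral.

ii

The chord is a dominant seventh chord on G#.
A dominant resolves down a perfect fifth: G# → C#. In B major, C# is scale degree 2, i.e. ii.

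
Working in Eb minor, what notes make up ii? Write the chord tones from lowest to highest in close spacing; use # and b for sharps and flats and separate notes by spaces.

F Ab C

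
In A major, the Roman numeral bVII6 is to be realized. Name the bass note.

B

bVII in A major has root G; the chord is G-B-D.
The figure 6 means first inversion — the third is in the bass.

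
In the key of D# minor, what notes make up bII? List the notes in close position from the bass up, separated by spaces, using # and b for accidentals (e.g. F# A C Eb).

E G# B

Scale degree 2 in D# minor is E#; lowering it a half step gives E. bII is the Neapolitan chord — a major triad on the lowered second degree.
So the chord is E-G#-B, a major triad.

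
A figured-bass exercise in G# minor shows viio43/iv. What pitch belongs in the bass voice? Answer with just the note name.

The applied chord viio43/iv is rooted on B#: B#-D#-F#-A.
The figure 43 means second inversion — the fifth is in the bass.

F#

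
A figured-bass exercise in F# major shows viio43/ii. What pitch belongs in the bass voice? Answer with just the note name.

C#

The applied chord viio43/ii is rooted on F##: F##-A#-C#-E.
The figure 43 means second inversion — the fifth is in the bass.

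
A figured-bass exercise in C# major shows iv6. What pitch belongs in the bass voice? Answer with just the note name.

A

iv in C# major has root F#; the chord is F#-A-C#.
The figure 6 means first inversion — the third is in the bass.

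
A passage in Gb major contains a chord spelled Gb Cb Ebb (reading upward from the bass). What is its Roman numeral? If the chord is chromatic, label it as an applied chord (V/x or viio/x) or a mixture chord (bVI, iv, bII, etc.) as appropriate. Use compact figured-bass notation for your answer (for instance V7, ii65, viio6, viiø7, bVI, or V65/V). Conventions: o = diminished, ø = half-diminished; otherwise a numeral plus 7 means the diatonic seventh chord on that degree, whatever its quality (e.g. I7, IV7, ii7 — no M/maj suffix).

The pitches Cb-Ebb-Gb form a minor triad rooted on Cb.
Cb is the fourth degree of Gb major. This is the minor subdominant, borrowed from the parallel minor.
With Gb in the bass the chord is in second inversion, so the figured bass is 64.

iv64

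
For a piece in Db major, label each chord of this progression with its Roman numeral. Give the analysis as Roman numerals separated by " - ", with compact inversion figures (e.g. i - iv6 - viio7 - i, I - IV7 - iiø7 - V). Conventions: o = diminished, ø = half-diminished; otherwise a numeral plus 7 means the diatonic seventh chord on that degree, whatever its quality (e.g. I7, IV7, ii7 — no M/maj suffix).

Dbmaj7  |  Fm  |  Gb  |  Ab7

Dbmaj7: root Db is the tonic; major seventh chord there is I7.
Fm: root F is the mediant; minor triad there is iii.
Gb: root Gb is the subdominant; major triad there is IV.
Ab7: root Ab is the dominant; dominant seventh chord there is V7.

I7 - iii - IV - V7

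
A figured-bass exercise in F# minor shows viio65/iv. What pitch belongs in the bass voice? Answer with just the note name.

The applied chord viio65/iv is rooted on A#: A#-C#-E-G.
The figure 65 means first inversion — the third is in the bass.

C#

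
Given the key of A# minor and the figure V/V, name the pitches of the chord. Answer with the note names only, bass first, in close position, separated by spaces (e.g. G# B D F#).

B# D## F##

The slash means an applied dominant: we want the dominant of V. In A# minor, V is E# major, and its dominant is built on B#.
Building a major triad on B# gives B#-D##-F##.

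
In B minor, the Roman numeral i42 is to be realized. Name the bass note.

A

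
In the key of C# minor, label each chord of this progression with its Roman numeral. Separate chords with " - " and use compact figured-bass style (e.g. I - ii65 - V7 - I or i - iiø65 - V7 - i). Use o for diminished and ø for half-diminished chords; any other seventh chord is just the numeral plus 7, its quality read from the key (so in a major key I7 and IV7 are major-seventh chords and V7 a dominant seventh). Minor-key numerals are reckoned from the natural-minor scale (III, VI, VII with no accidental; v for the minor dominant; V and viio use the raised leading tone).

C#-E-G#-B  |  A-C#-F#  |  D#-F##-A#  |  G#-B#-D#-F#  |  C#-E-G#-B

i7 - iv6 - V/V - V7 - i7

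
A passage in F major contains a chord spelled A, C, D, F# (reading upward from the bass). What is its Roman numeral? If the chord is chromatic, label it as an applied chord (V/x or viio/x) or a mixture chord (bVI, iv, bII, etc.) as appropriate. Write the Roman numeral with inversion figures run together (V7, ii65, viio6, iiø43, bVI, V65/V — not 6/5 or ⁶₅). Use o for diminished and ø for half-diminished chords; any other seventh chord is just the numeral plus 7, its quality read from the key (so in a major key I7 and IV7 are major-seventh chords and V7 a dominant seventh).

The pitches D-F#-A-C form a dominant seventh chord rooted on D.
D is not a diatonic chord root with this quality in F major, but it lies a perfect fifth above G (ii), so the chord functions as an applied dominant of ii.
With A in the bass the chord is in second inversion, so the figured bass is 43.

V43/ii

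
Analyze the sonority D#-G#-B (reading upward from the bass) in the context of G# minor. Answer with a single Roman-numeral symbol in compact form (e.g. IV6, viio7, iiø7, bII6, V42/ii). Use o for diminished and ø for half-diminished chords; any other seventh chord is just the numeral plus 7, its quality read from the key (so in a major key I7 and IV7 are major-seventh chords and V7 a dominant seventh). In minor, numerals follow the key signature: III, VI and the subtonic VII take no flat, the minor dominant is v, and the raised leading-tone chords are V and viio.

The pitches G#-B-D# form a minor triad rooted on G#.
In G# minor, G# is the tonic; the diatonic minor triad there is i.
With D# in the bass the chord is in second inversion, so the figured bass is 64.

i64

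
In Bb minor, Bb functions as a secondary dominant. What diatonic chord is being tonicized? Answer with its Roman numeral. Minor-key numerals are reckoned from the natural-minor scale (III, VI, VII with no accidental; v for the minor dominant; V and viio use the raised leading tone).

The chord is a major triad on Bb.
A dominant resolves down a perfect fifth: Bb → Eb. In Bb minor, Eb is scale degree 4, i.e. iv.

iv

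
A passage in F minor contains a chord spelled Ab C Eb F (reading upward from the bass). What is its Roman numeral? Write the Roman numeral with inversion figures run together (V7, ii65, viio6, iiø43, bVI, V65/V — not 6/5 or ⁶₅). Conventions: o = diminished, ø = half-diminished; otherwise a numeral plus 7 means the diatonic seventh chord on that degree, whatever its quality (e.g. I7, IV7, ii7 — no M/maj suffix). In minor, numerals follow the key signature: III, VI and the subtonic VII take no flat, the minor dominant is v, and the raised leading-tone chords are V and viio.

Stacked in thirds the chord is F-Ab-C-Eb: a minor seventh chord on F.
In F minor, F is the tonic; the diatonic minor seventh chord there is i7.
With Ab in the bass the chord is in first inversion, so the figured bass is 65.

i65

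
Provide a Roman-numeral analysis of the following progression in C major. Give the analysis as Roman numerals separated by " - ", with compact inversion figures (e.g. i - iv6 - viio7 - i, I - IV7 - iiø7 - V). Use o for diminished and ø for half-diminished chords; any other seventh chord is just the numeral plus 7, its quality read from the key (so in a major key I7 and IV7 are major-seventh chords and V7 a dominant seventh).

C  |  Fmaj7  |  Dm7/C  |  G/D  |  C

C has root C, degree 1 in C major, so I.
Fmaj7: major seventh chord on F = scale degree 4 → IV7.
Dm7/C: root D is the supertonic; minor seventh chord there is ii42.
G/D: root G is the dominant; major triad there is V64.
C: major triad on C = scale degree 1 → I.

I - IV7 - ii42 - V64 - I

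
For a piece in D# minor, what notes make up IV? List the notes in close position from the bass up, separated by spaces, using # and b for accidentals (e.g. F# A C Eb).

G# B# D#

IV is the major subdominant, borrowed from the parallel major. In D# minor that root is G#.
So the chord is G#-B#-D#.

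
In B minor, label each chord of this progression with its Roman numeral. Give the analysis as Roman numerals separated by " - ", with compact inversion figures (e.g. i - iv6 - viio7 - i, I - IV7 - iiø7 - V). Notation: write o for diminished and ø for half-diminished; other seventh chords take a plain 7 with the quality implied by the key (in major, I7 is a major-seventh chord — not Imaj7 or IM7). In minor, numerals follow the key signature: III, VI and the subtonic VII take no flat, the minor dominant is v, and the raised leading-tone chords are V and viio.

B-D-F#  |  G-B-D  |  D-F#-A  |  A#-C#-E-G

i - VI - III - viio7

B-D-F#: minor triad on B = scale degree 1 → i.
G-B-D: major triad on G = scale degree 6 → VI.
D-F#-A: major triad on D = scale degree 3 → III.
A#-C#-E-G: fully diminished seventh chord on A# = scale degree 7 → viio7.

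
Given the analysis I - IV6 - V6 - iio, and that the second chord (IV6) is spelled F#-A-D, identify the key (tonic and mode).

IV6 is given as F#-A-D — a major triad with root D.
Counting down 3 scale steps from D places the tonic on A; a major triad on degree 4 is diatonic only in major.

A major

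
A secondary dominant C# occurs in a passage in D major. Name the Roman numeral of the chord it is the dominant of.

The chord is a major triad on C#.
A dominant resolves down a perfect fifth: C# → F#. In D major, F# is scale degree 3, i.e. iii.

iii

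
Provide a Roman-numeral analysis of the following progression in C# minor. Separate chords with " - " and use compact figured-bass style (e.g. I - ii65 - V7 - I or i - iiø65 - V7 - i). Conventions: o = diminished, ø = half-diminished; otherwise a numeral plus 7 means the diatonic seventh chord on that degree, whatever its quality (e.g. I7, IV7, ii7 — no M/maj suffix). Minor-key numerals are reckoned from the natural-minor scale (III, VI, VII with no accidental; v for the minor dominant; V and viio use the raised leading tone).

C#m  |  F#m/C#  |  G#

i - iv64 - V

C#m has root C#, degree 1 in C# minor, so i.
F#m/C#: root F# is the subdominant; minor triad there is iv64.
G# has root G#, degree 5 in C# minor, so V.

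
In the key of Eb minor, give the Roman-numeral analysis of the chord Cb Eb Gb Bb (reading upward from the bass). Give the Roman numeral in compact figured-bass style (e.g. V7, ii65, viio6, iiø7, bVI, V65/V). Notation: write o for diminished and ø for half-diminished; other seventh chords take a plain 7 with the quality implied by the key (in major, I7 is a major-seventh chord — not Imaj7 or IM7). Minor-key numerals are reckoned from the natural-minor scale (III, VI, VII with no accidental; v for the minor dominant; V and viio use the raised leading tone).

VI7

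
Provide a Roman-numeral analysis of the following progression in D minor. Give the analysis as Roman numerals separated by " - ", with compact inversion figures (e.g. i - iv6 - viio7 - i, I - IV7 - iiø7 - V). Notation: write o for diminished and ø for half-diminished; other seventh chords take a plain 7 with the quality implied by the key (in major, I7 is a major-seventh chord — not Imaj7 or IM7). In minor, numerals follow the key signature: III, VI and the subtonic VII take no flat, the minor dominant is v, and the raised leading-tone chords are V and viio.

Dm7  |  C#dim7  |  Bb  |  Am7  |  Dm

i7 - viio7 - VI - v7 - i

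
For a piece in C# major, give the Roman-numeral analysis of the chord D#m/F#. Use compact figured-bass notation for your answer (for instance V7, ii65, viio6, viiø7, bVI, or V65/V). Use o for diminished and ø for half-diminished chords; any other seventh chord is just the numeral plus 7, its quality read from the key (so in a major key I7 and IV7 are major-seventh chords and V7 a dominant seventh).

Stacked in thirds the chord is D#-F#-A#: a minor triad on D#.
D# is scale degree 2 in C# major, and a minor triad on that degree is written ii.
With F# in the bass the chord is in first inversion, so the figured bass is 6.

ii6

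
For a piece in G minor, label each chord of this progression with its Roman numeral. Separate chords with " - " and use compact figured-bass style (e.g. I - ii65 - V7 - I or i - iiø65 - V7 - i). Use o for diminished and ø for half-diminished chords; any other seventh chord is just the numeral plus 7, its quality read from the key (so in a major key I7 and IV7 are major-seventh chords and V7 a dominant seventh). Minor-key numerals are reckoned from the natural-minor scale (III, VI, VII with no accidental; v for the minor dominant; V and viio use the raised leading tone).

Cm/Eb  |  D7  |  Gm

Cm/Eb: minor triad on C = scale degree 4 → iv6.
D7: dominant seventh chord on D = scale degree 5 → V7.
Gm has root G, degree 1 in G minor, so i.

iv6 - V7 - i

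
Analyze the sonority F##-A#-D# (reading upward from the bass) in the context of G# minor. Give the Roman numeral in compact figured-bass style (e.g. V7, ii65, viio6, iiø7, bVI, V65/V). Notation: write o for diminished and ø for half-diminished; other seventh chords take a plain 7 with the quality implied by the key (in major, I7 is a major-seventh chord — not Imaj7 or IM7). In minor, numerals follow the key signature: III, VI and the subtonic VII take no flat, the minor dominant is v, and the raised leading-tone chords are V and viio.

V6

The pitches D#-F##-A# form a major triad rooted on D#.
D# is scale degree 5 in G# minor, and a major triad on that degree is written V.
With F## in the bass the chord is in first inversion, so the figured bass is 6.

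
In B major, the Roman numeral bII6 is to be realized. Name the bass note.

E

bII in B major has root C; the chord is C-E-G.
The figure 6 means first inversion — the third is in the bass.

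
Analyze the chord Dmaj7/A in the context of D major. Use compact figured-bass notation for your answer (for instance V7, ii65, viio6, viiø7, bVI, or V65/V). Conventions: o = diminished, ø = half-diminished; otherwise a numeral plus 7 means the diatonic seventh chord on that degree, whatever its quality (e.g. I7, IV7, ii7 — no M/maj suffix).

The pitches D-F#-A-C# form a major seventh chord rooted on D.
In D major, D is the tonic; the diatonic major seventh chord there is I7.
With A in the bass the chord is in second inversion, so the figured bass is 43.

I43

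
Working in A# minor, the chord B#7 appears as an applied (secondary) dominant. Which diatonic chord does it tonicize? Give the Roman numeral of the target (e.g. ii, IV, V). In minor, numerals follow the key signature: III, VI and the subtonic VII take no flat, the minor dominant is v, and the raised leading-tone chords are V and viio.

V

The chord is a dominant seventh chord on B#.
A dominant resolves down a perfect fifth: B# → E#. In A# minor, E# is scale degree 5, i.e. V.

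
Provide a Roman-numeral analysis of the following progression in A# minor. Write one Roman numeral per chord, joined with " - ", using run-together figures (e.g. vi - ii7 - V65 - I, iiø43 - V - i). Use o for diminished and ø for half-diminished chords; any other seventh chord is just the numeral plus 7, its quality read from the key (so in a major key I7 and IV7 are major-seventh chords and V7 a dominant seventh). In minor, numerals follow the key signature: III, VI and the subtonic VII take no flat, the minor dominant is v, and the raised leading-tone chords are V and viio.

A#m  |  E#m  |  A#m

i - v - i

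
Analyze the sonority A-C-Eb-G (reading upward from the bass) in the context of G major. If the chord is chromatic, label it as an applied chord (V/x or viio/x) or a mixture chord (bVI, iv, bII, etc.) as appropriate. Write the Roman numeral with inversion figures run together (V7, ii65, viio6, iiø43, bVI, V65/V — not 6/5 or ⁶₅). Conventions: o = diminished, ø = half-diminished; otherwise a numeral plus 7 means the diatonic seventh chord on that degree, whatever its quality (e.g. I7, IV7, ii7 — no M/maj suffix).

iiø7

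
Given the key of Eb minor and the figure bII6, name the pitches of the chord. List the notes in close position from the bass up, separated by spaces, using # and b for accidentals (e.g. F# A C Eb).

bII6 is the Neapolitan sixth — a major triad on the lowered second degree, here in its customary first inversion. In Eb minor that root is Fb.
So the chord is Fb-Ab-Cb, a major triad.
With the 6 figure the chord is in first inversion; from the bass Ab upward in close position it reads Ab-Cb-Fb.

Ab Cb Fb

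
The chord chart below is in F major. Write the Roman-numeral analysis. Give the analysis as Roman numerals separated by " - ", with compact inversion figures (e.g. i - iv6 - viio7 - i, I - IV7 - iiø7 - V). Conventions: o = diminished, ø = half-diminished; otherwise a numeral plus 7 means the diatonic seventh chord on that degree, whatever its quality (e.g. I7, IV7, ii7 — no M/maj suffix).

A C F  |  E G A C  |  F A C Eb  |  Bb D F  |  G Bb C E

A-C-F has root F, degree 1 in F major, so I6.
E-G-A-C: root A is the mediant; minor seventh chord there is iii43.
F-A-C-Eb is the secondary dominant of IV (dominant seventh chord on F): V7/IV.
Bb-D-F has root Bb, degree 4 in F major, so IV.
G-Bb-C-E: root C is the dominant; dominant seventh chord there is V43.

I6 - iii43 - V7/IV - IV - V43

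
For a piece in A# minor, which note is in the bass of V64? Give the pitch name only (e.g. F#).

B#

V in A# minor has root E#; the chord is E#-G##-B#.
The figure 64 means second inversion — the fifth is in the bass.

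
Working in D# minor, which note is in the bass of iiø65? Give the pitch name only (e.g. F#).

iiø in D# minor has root E#; the chord is E#-G#-B-D#.
The figure 65 means first inversion — the third is in the bass.

G#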